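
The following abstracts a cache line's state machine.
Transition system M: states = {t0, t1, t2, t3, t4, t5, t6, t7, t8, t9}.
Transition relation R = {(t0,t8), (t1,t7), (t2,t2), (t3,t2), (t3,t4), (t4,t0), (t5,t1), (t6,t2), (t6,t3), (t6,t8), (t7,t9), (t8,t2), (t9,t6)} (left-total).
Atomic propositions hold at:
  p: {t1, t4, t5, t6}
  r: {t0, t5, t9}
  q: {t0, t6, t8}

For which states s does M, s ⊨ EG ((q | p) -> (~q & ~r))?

{t2, t3}

Sat(q | p) = {t0, t1, t4, t5, t6, t8}
Sat(~q) = {t1, t2, t3, t4, t5, t7, t9}
Sat(~r) = {t1, t2, t3, t4, t6, t7, t8}
Sat(~q & ~r) = {t1, t2, t3, t4, t7}
Sat((q | p) -> (~q & ~r)) = {t1, t2, t3, t4, t7, t9}
EG ((q | p) -> (~q & ~r)): greatest fixpoint, start Z0 = {t1, t2, t3, t4, t7, t9}, keep only states in Sat with some successor in Z. Z1 = {t1, t2, t3, t7}; Z2 = {t1, t2, t3}; Z3 = {t2, t3}; fixed.
Sat(EG ((q | p) -> (~q & ~r))) = {t2, t3}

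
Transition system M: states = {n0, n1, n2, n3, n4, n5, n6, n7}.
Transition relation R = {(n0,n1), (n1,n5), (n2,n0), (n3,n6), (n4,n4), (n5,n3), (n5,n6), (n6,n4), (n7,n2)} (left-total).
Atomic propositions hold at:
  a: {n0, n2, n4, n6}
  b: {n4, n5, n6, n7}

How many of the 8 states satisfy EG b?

3

EG b: greatest fixpoint, start Z0 = {n4, n5, n6, n7}, keep only states in Sat with some successor in Z. Z1 = {n4, n5, n6}; fixed.
Sat(EG b) = {n4, n5, n6}
|Sat(EG b)| = |{n4, n5, n6}| = 3.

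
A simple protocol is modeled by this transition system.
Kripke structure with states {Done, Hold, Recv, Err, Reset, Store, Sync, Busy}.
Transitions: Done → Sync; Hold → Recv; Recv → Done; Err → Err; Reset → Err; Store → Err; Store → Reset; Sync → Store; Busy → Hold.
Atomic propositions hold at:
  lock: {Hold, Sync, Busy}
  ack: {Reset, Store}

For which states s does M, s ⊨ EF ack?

{Done, Hold, Recv, Reset, Store, Sync, Busy}

EF ack: least fixpoint, start Z0 = {Reset, Store}, add states with some successor in Z. Z1 = {Reset, Store, Sync}; Z2 = {Done, Reset, Store, Sync}; Z3 = {Done, Recv, Reset, Store, Sync}; Z4 = {Done, Hold, Recv, Reset, Store, Sync}; Z5 = {Done, Hold, Recv, Reset, Store, Sync, Busy}; fixed.
Sat(EF ack) = {Done, Hold, Recv, Reset, Store, Sync, Busy}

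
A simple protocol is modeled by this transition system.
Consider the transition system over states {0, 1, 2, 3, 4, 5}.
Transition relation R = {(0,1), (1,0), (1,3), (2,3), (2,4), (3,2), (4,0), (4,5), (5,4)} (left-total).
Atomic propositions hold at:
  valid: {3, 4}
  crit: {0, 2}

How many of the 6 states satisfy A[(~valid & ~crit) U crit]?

Sat(~valid) = {0, 1, 2, 5}
Sat(~crit) = {1, 3, 4, 5}
Sat(~valid & ~crit) = {1, 5}
A[(~valid & ~crit) U crit]: least fixpoint, start Z0 = Sat(crit) = {0, 2}, add states in Sat(~valid & ~crit) with every successor in Z. Already a fixed point.
Sat(A[(~valid & ~crit) U crit]) = {0, 2}
|Sat(A[(~valid & ~crit) U crit])| = |{0, 2}| = 2.

2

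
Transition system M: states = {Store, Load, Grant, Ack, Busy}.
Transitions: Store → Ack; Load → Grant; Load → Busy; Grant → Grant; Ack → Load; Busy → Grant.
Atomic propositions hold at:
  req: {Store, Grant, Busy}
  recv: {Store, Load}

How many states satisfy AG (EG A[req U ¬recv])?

Sat(¬recv) = {Grant, Ack, Busy}
A[req U ¬recv]: least fixpoint, start Z0 = Sat(¬recv) = {Grant, Ack, Busy}, add states in Sat(req) with every successor in Z. Z1 = {Store, Grant, Ack, Busy}; fixed.
Sat(A[req U ¬recv]) = {Store, Grant, Ack, Busy}
EG A[req U ¬recv]: greatest fixpoint, start Z0 = {Store, Grant, Ack, Busy}, keep only states in Sat with some successor in Z. Z1 = {Store, Grant, Busy}; Z2 = {Grant, Busy}; fixed.
Sat(EG A[req U ¬recv]) = {Grant, Busy}
AG (EG A[req U ¬recv]): greatest fixpoint, start Z0 = {Grant, Busy}, keep only states in Sat with every successor in Z. Already a fixed point.
Sat(AG (EG A[req U ¬recv])) = {Grant, Busy}
|Sat(AG (EG A[req U ¬recv]))| = |{Grant, Busy}| = 2.

2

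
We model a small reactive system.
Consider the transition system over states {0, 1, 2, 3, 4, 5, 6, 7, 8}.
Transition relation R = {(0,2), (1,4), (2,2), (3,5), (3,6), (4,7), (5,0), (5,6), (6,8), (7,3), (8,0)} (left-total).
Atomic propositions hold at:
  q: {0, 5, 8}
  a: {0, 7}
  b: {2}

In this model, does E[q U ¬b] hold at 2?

No

Sat(¬b) = {0, 1, 3, 4, 5, 6, 7, 8}
E[q U ¬b]: least fixpoint, start Z0 = Sat(¬b) = {0, 1, 3, 4, 5, 6, 7, 8}, add states in Sat(q) with some successor in Z. Already a fixed point.
Sat(E[q U ¬b]) = {0, 1, 3, 4, 5, 6, 7, 8}
2 ∉ Sat(E[q U ¬b]) = {0, 1, 3, 4, 5, 6, 7, 8}, so the formula does not hold at 2.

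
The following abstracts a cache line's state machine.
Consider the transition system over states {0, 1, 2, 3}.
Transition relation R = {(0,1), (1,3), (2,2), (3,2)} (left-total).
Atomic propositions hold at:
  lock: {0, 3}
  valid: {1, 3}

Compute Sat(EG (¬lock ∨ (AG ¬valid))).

Sat(¬lock) = {1, 2}
Sat(¬valid) = {0, 2}
AG ¬valid: greatest fixpoint, start Z0 = {0, 2}, keep only states in Sat with every successor in Z. Z1 = {2}; fixed.
Sat(AG ¬valid) = {2}
Sat(¬lock ∨ (AG ¬valid)) = {1, 2}
EG (¬lock ∨ (AG ¬valid)): greatest fixpoint, start Z0 = {1, 2}, keep only states in Sat with some successor in Z. Z1 = {2}; fixed.
Sat(EG (¬lock ∨ (AG ¬valid))) = {2}

{2}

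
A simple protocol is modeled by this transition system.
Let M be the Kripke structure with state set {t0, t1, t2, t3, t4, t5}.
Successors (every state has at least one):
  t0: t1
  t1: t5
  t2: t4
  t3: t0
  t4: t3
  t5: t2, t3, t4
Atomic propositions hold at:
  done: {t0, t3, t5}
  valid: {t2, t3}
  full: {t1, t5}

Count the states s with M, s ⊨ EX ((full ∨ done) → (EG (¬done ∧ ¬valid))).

2

Sat(full ∨ done) = {t0, t1, t3, t5}
Sat(¬done) = {t1, t2, t4}
Sat(¬valid) = {t0, t1, t4, t5}
Sat(¬done ∧ ¬valid) = {t1, t4}
EG (¬done ∧ ¬valid): greatest fixpoint, start Z0 = {t1, t4}, keep only states in Sat with some successor in Z. Z1 = ∅; fixed.
Sat(EG (¬done ∧ ¬valid)) = ∅
Sat((full ∨ done) → (EG (¬done ∧ ¬valid))) = {t2, t4}
Sat(EX ((full ∨ done) → (EG (¬done ∧ ¬valid)))) = {s : some successor in {t2, t4}} = {t2, t5}
|Sat(EX ((full ∨ done) → (EG (¬done ∧ ¬valid))))| = |{t2, t5}| = 2.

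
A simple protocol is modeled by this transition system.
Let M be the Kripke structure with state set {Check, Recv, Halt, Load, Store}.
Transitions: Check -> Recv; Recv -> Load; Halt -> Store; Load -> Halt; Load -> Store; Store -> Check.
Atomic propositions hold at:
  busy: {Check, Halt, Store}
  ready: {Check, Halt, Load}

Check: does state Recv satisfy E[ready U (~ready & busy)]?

No

Sat(~ready) = {Recv, Store}
Sat(~ready & busy) = {Store}
E[ready U (~ready & busy)]: least fixpoint, start Z0 = Sat((~ready & busy)) = {Store}, add states in Sat(ready) with some successor in Z. Z1 = {Halt, Load, Store}; fixed.
Sat(E[ready U (~ready & busy)]) = {Halt, Load, Store}
Recv ∉ Sat(E[ready U (~ready & busy)]) = {Halt, Load, Store}, so the formula does not hold at Recv.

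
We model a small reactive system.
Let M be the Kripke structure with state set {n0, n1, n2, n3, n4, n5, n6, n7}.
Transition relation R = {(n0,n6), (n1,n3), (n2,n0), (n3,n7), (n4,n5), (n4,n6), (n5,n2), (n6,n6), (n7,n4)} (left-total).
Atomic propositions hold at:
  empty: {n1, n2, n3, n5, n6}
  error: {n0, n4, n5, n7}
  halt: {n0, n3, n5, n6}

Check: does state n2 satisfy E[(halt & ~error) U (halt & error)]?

Sat(~error) = {n1, n2, n3, n6}
Sat(halt & ~error) = {n3, n6}
Sat(halt & error) = {n0, n5}
E[(halt & ~error) U (halt & error)]: least fixpoint, start Z0 = Sat((halt & error)) = {n0, n5}, add states in Sat(halt & ~error) with some successor in Z. Already a fixed point.
Sat(E[(halt & ~error) U (halt & error)]) = {n0, n5}
n2 ∉ Sat(E[(halt & ~error) U (halt & error)]) = {n0, n5}, so the formula does not hold at n2.

No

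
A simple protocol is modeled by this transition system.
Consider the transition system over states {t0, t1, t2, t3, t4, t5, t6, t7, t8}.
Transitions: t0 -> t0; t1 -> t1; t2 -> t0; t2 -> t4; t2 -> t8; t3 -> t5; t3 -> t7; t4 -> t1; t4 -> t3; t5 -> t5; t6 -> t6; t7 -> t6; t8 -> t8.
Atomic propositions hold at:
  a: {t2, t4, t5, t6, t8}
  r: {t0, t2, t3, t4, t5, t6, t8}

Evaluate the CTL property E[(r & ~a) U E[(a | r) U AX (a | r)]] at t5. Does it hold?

Sat(~a) = {t0, t1, t3, t7}
Sat(r & ~a) = {t0, t3}
Sat(a | r) = {t0, t2, t3, t4, t5, t6, t8}
Sat(AX (a | r)) = {s : every successor in {t0, t2, t3, t4, t5, t6, t8}} = {t0, t2, t5, t6, t7, t8}
E[(a | r) U AX (a | r)]: least fixpoint, start Z0 = Sat(AX (a | r)) = {t0, t2, t5, t6, t7, t8}, add states in Sat(a | r) with some successor in Z. Z1 = {t0, t2, t3, t5, t6, t7, t8}; Z2 = {t0, t2, t3, t4, t5, t6, t7, t8}; fixed.
Sat(E[(a | r) U AX (a | r)]) = {t0, t2, t3, t4, t5, t6, t7, t8}
E[(r & ~a) U E[(a | r) U AX (a | r)]]: least fixpoint, start Z0 = Sat(E[(a | r) U AX (a | r)]) = {t0, t2, t3, t4, t5, t6, t7, t8}, add states in Sat(r & ~a) with some successor in Z. Already a fixed point.
Sat(E[(r & ~a) U E[(a | r) U AX (a | r)]]) = {t0, t2, t3, t4, t5, t6, t7, t8}
t5 ∈ Sat(E[(r & ~a) U E[(a | r) U AX (a | r)]]) = {t0, t2, t3, t4, t5, t6, t7, t8}, so the formula holds at t5.

Yes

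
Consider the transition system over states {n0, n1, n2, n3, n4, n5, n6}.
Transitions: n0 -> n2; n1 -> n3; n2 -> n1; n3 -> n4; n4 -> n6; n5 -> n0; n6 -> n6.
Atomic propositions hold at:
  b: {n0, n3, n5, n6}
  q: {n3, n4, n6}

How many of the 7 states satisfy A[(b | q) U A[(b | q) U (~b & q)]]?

Sat(b | q) = {n0, n3, n4, n5, n6}
Sat(~b) = {n1, n2, n4}
Sat(~b & q) = {n4}
A[(b | q) U (~b & q)]: least fixpoint, start Z0 = Sat((~b & q)) = {n4}, add states in Sat(b | q) with every successor in Z. Z1 = {n3, n4}; fixed.
Sat(A[(b | q) U (~b & q)]) = {n3, n4}
A[(b | q) U A[(b | q) U (~b & q)]]: least fixpoint, start Z0 = Sat(A[(b | q) U (~b & q)]) = {n3, n4}, add states in Sat(b | q) with every successor in Z. Already a fixed point.
Sat(A[(b | q) U A[(b | q) U (~b & q)]]) = {n3, n4}
|Sat(A[(b | q) U A[(b | q) U (~b & q)]])| = |{n3, n4}| = 2.

2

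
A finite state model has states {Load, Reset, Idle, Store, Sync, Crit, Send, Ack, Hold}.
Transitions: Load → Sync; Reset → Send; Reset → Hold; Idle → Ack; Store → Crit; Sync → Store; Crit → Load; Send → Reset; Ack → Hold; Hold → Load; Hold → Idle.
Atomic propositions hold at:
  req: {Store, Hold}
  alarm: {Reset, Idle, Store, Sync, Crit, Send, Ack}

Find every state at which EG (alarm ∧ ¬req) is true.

Sat(¬req) = {Load, Reset, Idle, Sync, Crit, Send, Ack}
Sat(alarm ∧ ¬req) = {Reset, Idle, Sync, Crit, Send, Ack}
EG (alarm ∧ ¬req): greatest fixpoint, start Z0 = {Reset, Idle, Sync, Crit, Send, Ack}, keep only states in Sat with some successor in Z. Z1 = {Reset, Idle, Send}; Z2 = {Reset, Send}; fixed.
Sat(EG (alarm ∧ ¬req)) = {Reset, Send}

{Reset, Send}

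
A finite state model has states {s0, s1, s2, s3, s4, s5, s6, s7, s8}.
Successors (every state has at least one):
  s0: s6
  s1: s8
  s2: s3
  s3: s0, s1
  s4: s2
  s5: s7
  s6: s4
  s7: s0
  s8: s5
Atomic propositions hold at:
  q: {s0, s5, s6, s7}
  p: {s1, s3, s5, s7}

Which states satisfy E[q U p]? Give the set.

E[q U p]: least fixpoint, start Z0 = Sat(p) = {s1, s3, s5, s7}, add states in Sat(q) with some successor in Z. Already a fixed point.
Sat(E[q U p]) = {s1, s3, s5, s7}

{s1, s3, s5, s7}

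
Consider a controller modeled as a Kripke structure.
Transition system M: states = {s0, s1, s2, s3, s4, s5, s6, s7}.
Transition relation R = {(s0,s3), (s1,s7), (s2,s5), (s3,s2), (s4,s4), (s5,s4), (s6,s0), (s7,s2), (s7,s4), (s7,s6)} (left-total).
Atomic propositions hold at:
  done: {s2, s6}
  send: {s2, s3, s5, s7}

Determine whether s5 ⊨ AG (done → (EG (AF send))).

Yes

AF send: least fixpoint, start Z0 = {s2, s3, s5, s7}, add states with every successor in Z. Z1 = {s0, s1, s2, s3, s5, s7}; Z2 = {s0, s1, s2, s3, s5, s6, s7}; fixed.
Sat(AF send) = {s0, s1, s2, s3, s5, s6, s7}
EG (AF send): greatest fixpoint, start Z0 = {s0, s1, s2, s3, s5, s6, s7}, keep only states in Sat with some successor in Z. Z1 = {s0, s1, s2, s3, s6, s7}; Z2 = {s0, s1, s3, s6, s7}; Z3 = {s0, s1, s6, s7}; Z4 = {s1, s6, s7}; Z5 = {s1, s7}; Z6 = {s1}; Z7 = ∅; fixed.
Sat(EG (AF send)) = ∅
Sat(done → (EG (AF send))) = {s0, s1, s3, s4, s5, s7}
AG (done → (EG (AF send))): greatest fixpoint, start Z0 = {s0, s1, s3, s4, s5, s7}, keep only states in Sat with every successor in Z. Z1 = {s0, s1, s4, s5}; Z2 = {s4, s5}; fixed.
Sat(AG (done → (EG (AF send)))) = {s4, s5}
s5 ∈ Sat(AG (done → (EG (AF send)))) = {s4, s5}, so the formula holds at s5.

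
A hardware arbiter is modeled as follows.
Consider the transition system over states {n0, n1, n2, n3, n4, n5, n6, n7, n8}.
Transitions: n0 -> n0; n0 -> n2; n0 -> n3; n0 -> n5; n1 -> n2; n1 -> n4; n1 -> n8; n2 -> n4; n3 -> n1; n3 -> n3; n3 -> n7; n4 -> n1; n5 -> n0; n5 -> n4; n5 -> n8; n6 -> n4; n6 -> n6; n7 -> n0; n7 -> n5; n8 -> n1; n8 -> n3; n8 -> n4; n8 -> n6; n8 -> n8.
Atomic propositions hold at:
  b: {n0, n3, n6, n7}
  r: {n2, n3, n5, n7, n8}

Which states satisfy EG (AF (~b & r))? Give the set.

Sat(~b) = {n1, n2, n4, n5, n8}
Sat(~b & r) = {n2, n5, n8}
AF (~b & r): least fixpoint, start Z0 = {n2, n5, n8}, add states with every successor in Z. Already a fixed point.
Sat(AF (~b & r)) = {n2, n5, n8}
EG (AF (~b & r)): greatest fixpoint, start Z0 = {n2, n5, n8}, keep only states in Sat with some successor in Z. Z1 = {n5, n8}; fixed.
Sat(EG (AF (~b & r))) = {n5, n8}

{n5, n8}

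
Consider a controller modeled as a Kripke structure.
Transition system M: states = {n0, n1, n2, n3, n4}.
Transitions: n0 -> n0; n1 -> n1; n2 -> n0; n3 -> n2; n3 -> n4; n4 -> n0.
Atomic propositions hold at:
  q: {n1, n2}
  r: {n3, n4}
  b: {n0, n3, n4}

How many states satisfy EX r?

1

Sat(EX r) = {s : some successor in {n3, n4}} = {n3}
|Sat(EX r)| = |{n3}| = 1.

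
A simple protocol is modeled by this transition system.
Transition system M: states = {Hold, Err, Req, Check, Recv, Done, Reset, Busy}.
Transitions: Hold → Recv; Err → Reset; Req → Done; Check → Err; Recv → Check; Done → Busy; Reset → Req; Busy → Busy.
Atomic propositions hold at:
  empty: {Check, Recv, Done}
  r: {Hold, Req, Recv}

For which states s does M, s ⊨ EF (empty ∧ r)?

{Hold, Recv}

Sat(empty ∧ r) = {Recv}
EF (empty ∧ r): least fixpoint, start Z0 = {Recv}, add states with some successor in Z. Z1 = {Hold, Recv}; fixed.
Sat(EF (empty ∧ r)) = {Hold, Recv}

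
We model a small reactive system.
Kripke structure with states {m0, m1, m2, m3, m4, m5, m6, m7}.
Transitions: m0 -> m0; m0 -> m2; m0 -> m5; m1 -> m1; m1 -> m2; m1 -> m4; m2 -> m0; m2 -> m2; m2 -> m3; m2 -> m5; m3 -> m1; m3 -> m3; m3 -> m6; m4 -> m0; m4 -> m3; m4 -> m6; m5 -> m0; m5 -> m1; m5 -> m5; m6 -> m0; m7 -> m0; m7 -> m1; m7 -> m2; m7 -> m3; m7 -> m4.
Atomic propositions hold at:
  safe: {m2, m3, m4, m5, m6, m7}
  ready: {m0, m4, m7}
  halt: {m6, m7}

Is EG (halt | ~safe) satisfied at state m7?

Yes

Sat(~safe) = {m0, m1}
Sat(halt | ~safe) = {m0, m1, m6, m7}
EG (halt | ~safe): greatest fixpoint, start Z0 = {m0, m1, m6, m7}, keep only states in Sat with some successor in Z. Already a fixed point.
Sat(EG (halt | ~safe)) = {m0, m1, m6, m7}
m7 ∈ Sat(EG (halt | ~safe)) = {m0, m1, m6, m7}, so the formula holds at m7.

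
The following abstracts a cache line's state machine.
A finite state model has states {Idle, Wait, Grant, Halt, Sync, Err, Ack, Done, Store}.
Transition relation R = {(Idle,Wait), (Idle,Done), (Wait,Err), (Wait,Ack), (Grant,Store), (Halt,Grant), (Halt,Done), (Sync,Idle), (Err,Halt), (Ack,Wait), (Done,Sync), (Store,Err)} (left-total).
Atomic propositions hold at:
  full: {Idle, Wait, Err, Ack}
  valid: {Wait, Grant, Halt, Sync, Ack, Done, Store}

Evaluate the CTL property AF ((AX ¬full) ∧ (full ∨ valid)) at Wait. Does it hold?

No

Sat(¬full) = {Grant, Halt, Sync, Done, Store}
Sat(AX ¬full) = {s : every successor in {Grant, Halt, Sync, Done, Store}} = {Grant, Halt, Err, Done}
Sat(full ∨ valid) = {Idle, Wait, Grant, Halt, Sync, Err, Ack, Done, Store}
Sat((AX ¬full) ∧ (full ∨ valid)) = {Grant, Halt, Err, Done}
AF ((AX ¬full) ∧ (full ∨ valid)): least fixpoint, start Z0 = {Grant, Halt, Err, Done}, add states with every successor in Z. Z1 = {Grant, Halt, Err, Done, Store}; fixed.
Sat(AF ((AX ¬full) ∧ (full ∨ valid))) = {Grant, Halt, Err, Done, Store}
Wait ∉ Sat(AF ((AX ¬full) ∧ (full ∨ valid))) = {Grant, Halt, Err, Done, Store}, so the formula does not hold at Wait.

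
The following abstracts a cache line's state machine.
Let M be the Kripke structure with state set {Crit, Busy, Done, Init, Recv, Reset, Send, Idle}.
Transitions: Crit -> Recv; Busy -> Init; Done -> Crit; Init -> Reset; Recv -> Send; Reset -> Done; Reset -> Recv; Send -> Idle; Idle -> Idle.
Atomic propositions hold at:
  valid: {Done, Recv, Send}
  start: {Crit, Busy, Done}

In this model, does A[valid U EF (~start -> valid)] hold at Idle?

No

Sat(~start) = {Init, Recv, Reset, Send, Idle}
Sat(~start -> valid) = {Crit, Busy, Done, Recv, Send}
EF (~start -> valid): least fixpoint, start Z0 = {Crit, Busy, Done, Recv, Send}, add states with some successor in Z. Z1 = {Crit, Busy, Done, Recv, Reset, Send}; Z2 = {Crit, Busy, Done, Init, Recv, Reset, Send}; fixed.
Sat(EF (~start -> valid)) = {Crit, Busy, Done, Init, Recv, Reset, Send}
A[valid U EF (~start -> valid)]: least fixpoint, start Z0 = Sat(EF (~start -> valid)) = {Crit, Busy, Done, Init, Recv, Reset, Send}, add states in Sat(valid) with every successor in Z. Already a fixed point.
Sat(A[valid U EF (~start -> valid)]) = {Crit, Busy, Done, Init, Recv, Reset, Send}
Idle ∉ Sat(A[valid U EF (~start -> valid)]) = {Crit, Busy, Done, Init, Recv, Reset, Send}, so the formula does not hold at Idle.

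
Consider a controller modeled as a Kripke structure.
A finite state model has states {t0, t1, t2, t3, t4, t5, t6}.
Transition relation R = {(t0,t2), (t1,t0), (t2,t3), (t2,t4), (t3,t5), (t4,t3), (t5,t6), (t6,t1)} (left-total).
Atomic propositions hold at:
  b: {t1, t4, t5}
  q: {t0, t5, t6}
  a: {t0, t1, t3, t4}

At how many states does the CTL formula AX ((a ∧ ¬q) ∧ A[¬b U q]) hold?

Sat(¬q) = {t1, t2, t3, t4}
Sat(a ∧ ¬q) = {t1, t3, t4}
Sat(¬b) = {t0, t2, t3, t6}
A[¬b U q]: least fixpoint, start Z0 = Sat(q) = {t0, t5, t6}, add states in Sat(¬b) with every successor in Z. Z1 = {t0, t3, t5, t6}; fixed.
Sat(A[¬b U q]) = {t0, t3, t5, t6}
Sat((a ∧ ¬q) ∧ A[¬b U q]) = {t3}
Sat(AX ((a ∧ ¬q) ∧ A[¬b U q])) = {s : every successor in {t3}} = {t4}
|Sat(AX ((a ∧ ¬q) ∧ A[¬b U q]))| = |{t4}| = 1.

1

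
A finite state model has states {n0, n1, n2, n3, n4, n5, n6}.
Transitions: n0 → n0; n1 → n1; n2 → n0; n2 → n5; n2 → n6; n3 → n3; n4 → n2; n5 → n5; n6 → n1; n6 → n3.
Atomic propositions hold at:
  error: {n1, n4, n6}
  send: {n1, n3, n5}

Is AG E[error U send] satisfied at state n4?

E[error U send]: least fixpoint, start Z0 = Sat(send) = {n1, n3, n5}, add states in Sat(error) with some successor in Z. Z1 = {n1, n3, n5, n6}; fixed.
Sat(E[error U send]) = {n1, n3, n5, n6}
AG E[error U send]: greatest fixpoint, start Z0 = {n1, n3, n5, n6}, keep only states in Sat with every successor in Z. Already a fixed point.
Sat(AG E[error U send]) = {n1, n3, n5, n6}
n4 ∉ Sat(AG E[error U send]) = {n1, n3, n5, n6}, so the formula does not hold at n4.

No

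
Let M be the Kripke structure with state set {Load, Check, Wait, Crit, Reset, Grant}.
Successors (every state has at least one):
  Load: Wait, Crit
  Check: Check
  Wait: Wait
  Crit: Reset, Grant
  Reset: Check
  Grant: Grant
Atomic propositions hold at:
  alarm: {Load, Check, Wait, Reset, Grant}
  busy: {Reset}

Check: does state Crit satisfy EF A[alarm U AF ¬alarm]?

Yes

Sat(¬alarm) = {Crit}
AF ¬alarm: least fixpoint, start Z0 = {Crit}, add states with every successor in Z. Already a fixed point.
Sat(AF ¬alarm) = {Crit}
A[alarm U AF ¬alarm]: least fixpoint, start Z0 = Sat(AF ¬alarm) = {Crit}, add states in Sat(alarm) with every successor in Z. Already a fixed point.
Sat(A[alarm U AF ¬alarm]) = {Crit}
EF A[alarm U AF ¬alarm]: least fixpoint, start Z0 = {Crit}, add states with some successor in Z. Z1 = {Load, Crit}; fixed.
Sat(EF A[alarm U AF ¬alarm]) = {Load, Crit}
Crit ∈ Sat(EF A[alarm U AF ¬alarm]) = {Load, Crit}, so the formula holds at Crit.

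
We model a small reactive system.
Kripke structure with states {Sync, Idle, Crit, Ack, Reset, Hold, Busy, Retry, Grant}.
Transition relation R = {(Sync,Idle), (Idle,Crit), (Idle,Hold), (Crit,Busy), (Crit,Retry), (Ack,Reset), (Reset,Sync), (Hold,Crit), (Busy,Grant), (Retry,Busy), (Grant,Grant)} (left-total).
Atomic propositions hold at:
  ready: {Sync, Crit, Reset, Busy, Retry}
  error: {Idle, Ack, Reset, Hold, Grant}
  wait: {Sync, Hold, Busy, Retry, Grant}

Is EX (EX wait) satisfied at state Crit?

Sat(EX wait) = {s : some successor in {Sync, Hold, Busy, Retry, Grant}} = {Idle, Crit, Reset, Busy, Retry, Grant}
Sat(EX (EX wait)) = {s : some successor in {Idle, Crit, Reset, Busy, Retry, Grant}} = {Sync, Idle, Crit, Ack, Hold, Busy, Retry, Grant}
Crit ∈ Sat(EX (EX wait)) = {Sync, Idle, Crit, Ack, Hold, Busy, Retry, Grant}, so the formula holds at Crit.

Yes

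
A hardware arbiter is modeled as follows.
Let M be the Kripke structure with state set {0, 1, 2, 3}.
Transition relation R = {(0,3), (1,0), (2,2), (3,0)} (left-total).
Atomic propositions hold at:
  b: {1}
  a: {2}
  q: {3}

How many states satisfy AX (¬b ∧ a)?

Sat(¬b) = {0, 2, 3}
Sat(¬b ∧ a) = {2}
Sat(AX (¬b ∧ a)) = {s : every successor in {2}} = {2}
|Sat(AX (¬b ∧ a))| = |{2}| = 1.

1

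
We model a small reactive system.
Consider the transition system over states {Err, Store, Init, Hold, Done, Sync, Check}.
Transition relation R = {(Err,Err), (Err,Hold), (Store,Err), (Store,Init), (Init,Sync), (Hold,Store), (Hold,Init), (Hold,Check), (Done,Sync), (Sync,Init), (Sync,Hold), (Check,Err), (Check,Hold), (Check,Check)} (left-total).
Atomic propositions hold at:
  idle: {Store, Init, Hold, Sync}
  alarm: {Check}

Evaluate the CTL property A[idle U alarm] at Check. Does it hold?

Yes

A[idle U alarm]: least fixpoint, start Z0 = Sat(alarm) = {Check}, add states in Sat(idle) with every successor in Z. Already a fixed point.
Sat(A[idle U alarm]) = {Check}
Check ∈ Sat(A[idle U alarm]) = {Check}, so the formula holds at Check.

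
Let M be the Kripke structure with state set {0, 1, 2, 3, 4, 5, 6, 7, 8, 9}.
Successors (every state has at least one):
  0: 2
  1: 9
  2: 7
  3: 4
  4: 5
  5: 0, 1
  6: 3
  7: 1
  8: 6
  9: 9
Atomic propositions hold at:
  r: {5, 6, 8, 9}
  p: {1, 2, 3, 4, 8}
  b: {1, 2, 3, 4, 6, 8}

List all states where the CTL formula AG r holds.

{9}

AG r: greatest fixpoint, start Z0 = {5, 6, 8, 9}, keep only states in Sat with every successor in Z. Z1 = {8, 9}; Z2 = {9}; fixed.
Sat(AG r) = {9}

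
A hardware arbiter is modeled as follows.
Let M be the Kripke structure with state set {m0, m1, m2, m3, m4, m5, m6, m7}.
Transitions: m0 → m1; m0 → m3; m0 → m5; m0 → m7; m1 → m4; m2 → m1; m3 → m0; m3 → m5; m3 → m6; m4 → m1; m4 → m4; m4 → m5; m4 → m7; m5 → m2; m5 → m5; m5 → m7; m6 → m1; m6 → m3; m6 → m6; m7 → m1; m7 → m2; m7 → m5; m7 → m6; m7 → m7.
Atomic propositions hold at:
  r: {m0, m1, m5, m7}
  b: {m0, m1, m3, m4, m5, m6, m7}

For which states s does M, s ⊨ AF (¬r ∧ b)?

Sat(¬r) = {m2, m3, m4, m6}
Sat(¬r ∧ b) = {m3, m4, m6}
AF (¬r ∧ b): least fixpoint, start Z0 = {m3, m4, m6}, add states with every successor in Z. Z1 = {m1, m3, m4, m6}; Z2 = {m1, m2, m3, m4, m6}; fixed.
Sat(AF (¬r ∧ b)) = {m1, m2, m3, m4, m6}

{m1, m2, m3, m4, m6}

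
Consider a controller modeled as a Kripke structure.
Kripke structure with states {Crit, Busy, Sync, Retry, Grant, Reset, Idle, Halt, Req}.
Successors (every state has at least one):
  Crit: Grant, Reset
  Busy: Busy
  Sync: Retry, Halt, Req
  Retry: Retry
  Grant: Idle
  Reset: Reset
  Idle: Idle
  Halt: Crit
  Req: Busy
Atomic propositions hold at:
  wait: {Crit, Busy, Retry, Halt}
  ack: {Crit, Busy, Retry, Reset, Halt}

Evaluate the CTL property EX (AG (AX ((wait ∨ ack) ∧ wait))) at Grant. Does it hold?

No

Sat(wait ∨ ack) = {Crit, Busy, Retry, Reset, Halt}
Sat((wait ∨ ack) ∧ wait) = {Crit, Busy, Retry, Halt}
Sat(AX ((wait ∨ ack) ∧ wait)) = {s : every successor in {Crit, Busy, Retry, Halt}} = {Busy, Retry, Halt, Req}
AG (AX ((wait ∨ ack) ∧ wait)): greatest fixpoint, start Z0 = {Busy, Retry, Halt, Req}, keep only states in Sat with every successor in Z. Z1 = {Busy, Retry, Req}; fixed.
Sat(AG (AX ((wait ∨ ack) ∧ wait))) = {Busy, Retry, Req}
Sat(EX (AG (AX ((wait ∨ ack) ∧ wait)))) = {s : some successor in {Busy, Retry, Req}} = {Busy, Sync, Retry, Req}
Grant ∉ Sat(EX (AG (AX ((wait ∨ ack) ∧ wait)))) = {Busy, Sync, Retry, Req}, so the formula does not hold at Grant.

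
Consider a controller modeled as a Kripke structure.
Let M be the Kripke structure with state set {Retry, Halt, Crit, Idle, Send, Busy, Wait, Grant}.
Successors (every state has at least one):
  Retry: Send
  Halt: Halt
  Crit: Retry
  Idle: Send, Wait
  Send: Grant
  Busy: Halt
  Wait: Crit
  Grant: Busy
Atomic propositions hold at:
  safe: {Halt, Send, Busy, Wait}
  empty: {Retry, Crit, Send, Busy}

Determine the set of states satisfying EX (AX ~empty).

Sat(~empty) = {Halt, Idle, Wait, Grant}
Sat(AX ~empty) = {s : every successor in {Halt, Idle, Wait, Grant}} = {Halt, Send, Busy}
Sat(EX (AX ~empty)) = {s : some successor in {Halt, Send, Busy}} = {Retry, Halt, Idle, Busy, Grant}

{Retry, Halt, Idle, Busy, Grant}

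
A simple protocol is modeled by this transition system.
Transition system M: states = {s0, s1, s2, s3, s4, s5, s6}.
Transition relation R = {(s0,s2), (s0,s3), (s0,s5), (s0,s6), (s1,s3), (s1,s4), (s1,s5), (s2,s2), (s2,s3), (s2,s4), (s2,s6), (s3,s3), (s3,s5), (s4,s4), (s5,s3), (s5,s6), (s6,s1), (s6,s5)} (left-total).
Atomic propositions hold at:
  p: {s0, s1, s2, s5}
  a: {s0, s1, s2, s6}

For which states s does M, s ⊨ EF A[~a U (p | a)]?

{s0, s1, s2, s3, s5, s6}

Sat(~a) = {s3, s4, s5}
Sat(p | a) = {s0, s1, s2, s5, s6}
A[~a U (p | a)]: least fixpoint, start Z0 = Sat((p | a)) = {s0, s1, s2, s5, s6}, add states in Sat(~a) with every successor in Z. Already a fixed point.
Sat(A[~a U (p | a)]) = {s0, s1, s2, s5, s6}
EF A[~a U (p | a)]: least fixpoint, start Z0 = {s0, s1, s2, s5, s6}, add states with some successor in Z. Z1 = {s0, s1, s2, s3, s5, s6}; fixed.
Sat(EF A[~a U (p | a)]) = {s0, s1, s2, s3, s5, s6}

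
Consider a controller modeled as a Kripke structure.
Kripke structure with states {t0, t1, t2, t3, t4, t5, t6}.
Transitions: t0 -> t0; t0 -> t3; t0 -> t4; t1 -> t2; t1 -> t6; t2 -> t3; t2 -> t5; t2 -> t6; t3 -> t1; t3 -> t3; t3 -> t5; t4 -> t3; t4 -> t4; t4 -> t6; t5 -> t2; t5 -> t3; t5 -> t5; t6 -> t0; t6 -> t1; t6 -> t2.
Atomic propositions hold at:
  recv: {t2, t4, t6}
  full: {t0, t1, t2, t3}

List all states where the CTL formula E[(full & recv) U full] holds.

{t0, t1, t2, t3}

Sat(full & recv) = {t2}
E[(full & recv) U full]: least fixpoint, start Z0 = Sat(full) = {t0, t1, t2, t3}, add states in Sat(full & recv) with some successor in Z. Already a fixed point.
Sat(E[(full & recv) U full]) = {t0, t1, t2, t3}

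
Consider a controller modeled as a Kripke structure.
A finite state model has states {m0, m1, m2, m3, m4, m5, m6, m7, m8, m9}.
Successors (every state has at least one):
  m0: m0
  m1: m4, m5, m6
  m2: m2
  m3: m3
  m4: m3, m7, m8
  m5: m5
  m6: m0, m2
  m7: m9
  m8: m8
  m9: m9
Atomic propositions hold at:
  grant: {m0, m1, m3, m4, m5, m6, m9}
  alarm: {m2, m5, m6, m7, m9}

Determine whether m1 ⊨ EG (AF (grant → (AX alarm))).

Sat(AX alarm) = {s : every successor in {m2, m5, m6, m7, m9}} = {m2, m5, m7, m9}
Sat(grant → (AX alarm)) = {m2, m5, m7, m8, m9}
AF (grant → (AX alarm)): least fixpoint, start Z0 = {m2, m5, m7, m8, m9}, add states with every successor in Z. Already a fixed point.
Sat(AF (grant → (AX alarm))) = {m2, m5, m7, m8, m9}
EG (AF (grant → (AX alarm))): greatest fixpoint, start Z0 = {m2, m5, m7, m8, m9}, keep only states in Sat with some successor in Z. Already a fixed point.
Sat(EG (AF (grant → (AX alarm)))) = {m2, m5, m7, m8, m9}
m1 ∉ Sat(EG (AF (grant → (AX alarm)))) = {m2, m5, m7, m8, m9}, so the formula does not hold at m1.

No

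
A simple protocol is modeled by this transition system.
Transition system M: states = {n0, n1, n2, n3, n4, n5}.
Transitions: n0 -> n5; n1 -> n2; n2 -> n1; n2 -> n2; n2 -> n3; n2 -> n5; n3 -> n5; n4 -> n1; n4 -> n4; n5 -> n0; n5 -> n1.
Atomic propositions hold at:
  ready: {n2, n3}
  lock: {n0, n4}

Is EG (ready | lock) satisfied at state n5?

No

Sat(ready | lock) = {n0, n2, n3, n4}
EG (ready | lock): greatest fixpoint, start Z0 = {n0, n2, n3, n4}, keep only states in Sat with some successor in Z. Z1 = {n2, n4}; fixed.
Sat(EG (ready | lock)) = {n2, n4}
n5 ∉ Sat(EG (ready | lock)) = {n2, n4}, so the formula does not hold at n5.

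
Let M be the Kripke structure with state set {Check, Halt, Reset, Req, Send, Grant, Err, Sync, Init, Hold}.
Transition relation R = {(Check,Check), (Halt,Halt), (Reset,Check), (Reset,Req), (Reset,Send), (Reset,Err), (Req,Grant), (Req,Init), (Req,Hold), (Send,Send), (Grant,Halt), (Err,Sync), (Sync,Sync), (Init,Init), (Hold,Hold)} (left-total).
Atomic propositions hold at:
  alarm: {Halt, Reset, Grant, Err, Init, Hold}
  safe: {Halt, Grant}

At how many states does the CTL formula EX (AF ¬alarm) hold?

Sat(¬alarm) = {Check, Req, Send, Sync}
AF ¬alarm: least fixpoint, start Z0 = {Check, Req, Send, Sync}, add states with every successor in Z. Z1 = {Check, Req, Send, Err, Sync}; Z2 = {Check, Reset, Req, Send, Err, Sync}; fixed.
Sat(AF ¬alarm) = {Check, Reset, Req, Send, Err, Sync}
Sat(EX (AF ¬alarm)) = {s : some successor in {Check, Reset, Req, Send, Err, Sync}} = {Check, Reset, Send, Err, Sync}
|Sat(EX (AF ¬alarm))| = |{Check, Reset, Send, Err, Sync}| = 5.

5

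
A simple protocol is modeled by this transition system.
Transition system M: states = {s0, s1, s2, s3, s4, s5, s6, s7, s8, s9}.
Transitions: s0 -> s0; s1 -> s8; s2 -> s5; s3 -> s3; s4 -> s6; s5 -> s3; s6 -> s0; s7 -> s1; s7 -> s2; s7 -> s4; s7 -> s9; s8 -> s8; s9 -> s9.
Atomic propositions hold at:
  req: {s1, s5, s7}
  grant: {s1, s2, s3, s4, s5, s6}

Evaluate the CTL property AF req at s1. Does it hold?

Yes

AF req: least fixpoint, start Z0 = {s1, s5, s7}, add states with every successor in Z. Z1 = {s1, s2, s5, s7}; fixed.
Sat(AF req) = {s1, s2, s5, s7}
s1 ∈ Sat(AF req) = {s1, s2, s5, s7}, so the formula holds at s1.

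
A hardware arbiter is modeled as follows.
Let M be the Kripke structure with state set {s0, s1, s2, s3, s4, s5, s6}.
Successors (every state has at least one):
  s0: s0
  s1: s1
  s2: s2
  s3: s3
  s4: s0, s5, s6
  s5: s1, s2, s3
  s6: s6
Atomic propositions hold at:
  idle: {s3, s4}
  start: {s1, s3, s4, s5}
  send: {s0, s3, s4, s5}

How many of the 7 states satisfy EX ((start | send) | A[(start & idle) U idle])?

Sat(start | send) = {s0, s1, s3, s4, s5}
Sat(start & idle) = {s3, s4}
A[(start & idle) U idle]: least fixpoint, start Z0 = Sat(idle) = {s3, s4}, add states in Sat(start & idle) with every successor in Z. Already a fixed point.
Sat(A[(start & idle) U idle]) = {s3, s4}
Sat((start | send) | A[(start & idle) U idle]) = {s0, s1, s3, s4, s5}
Sat(EX ((start | send) | A[(start & idle) U idle])) = {s : some successor in {s0, s1, s3, s4, s5}} = {s0, s1, s3, s4, s5}
|Sat(EX ((start | send) | A[(start & idle) U idle]))| = |{s0, s1, s3, s4, s5}| = 5.

5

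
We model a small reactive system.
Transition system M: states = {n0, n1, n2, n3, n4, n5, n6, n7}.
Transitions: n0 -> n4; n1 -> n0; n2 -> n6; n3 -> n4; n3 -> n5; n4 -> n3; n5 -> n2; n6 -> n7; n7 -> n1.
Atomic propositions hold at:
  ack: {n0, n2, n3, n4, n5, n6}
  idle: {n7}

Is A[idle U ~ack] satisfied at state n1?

Sat(~ack) = {n1, n7}
A[idle U ~ack]: least fixpoint, start Z0 = Sat(~ack) = {n1, n7}, add states in Sat(idle) with every successor in Z. Already a fixed point.
Sat(A[idle U ~ack]) = {n1, n7}
n1 ∈ Sat(A[idle U ~ack]) = {n1, n7}, so the formula holds at n1.

Yes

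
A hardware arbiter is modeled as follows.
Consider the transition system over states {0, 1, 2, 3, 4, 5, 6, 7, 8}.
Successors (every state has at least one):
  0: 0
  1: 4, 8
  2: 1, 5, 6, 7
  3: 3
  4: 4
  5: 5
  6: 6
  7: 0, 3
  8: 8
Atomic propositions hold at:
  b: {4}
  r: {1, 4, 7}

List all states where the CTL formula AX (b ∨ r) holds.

Sat(b ∨ r) = {1, 4, 7}
Sat(AX (b ∨ r)) = {s : every successor in {1, 4, 7}} = {4}

{4}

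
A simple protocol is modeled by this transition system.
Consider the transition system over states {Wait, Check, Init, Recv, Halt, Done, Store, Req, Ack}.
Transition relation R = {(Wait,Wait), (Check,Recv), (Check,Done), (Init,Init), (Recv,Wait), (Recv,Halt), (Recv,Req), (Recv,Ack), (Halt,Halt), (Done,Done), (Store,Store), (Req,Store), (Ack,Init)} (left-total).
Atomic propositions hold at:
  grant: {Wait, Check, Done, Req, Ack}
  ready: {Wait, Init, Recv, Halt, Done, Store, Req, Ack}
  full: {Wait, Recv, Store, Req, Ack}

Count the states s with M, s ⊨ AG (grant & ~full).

1

Sat(~full) = {Check, Init, Halt, Done}
Sat(grant & ~full) = {Check, Done}
AG (grant & ~full): greatest fixpoint, start Z0 = {Check, Done}, keep only states in Sat with every successor in Z. Z1 = {Done}; fixed.
Sat(AG (grant & ~full)) = {Done}
|Sat(AG (grant & ~full))| = |{Done}| = 1.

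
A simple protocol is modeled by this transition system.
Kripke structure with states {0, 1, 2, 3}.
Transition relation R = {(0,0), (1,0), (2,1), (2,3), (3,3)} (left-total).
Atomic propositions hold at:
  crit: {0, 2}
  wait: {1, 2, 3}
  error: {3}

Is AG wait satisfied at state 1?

AG wait: greatest fixpoint, start Z0 = {1, 2, 3}, keep only states in Sat with every successor in Z. Z1 = {2, 3}; Z2 = {3}; fixed.
Sat(AG wait) = {3}
1 ∉ Sat(AG wait) = {3}, so the formula does not hold at 1.

No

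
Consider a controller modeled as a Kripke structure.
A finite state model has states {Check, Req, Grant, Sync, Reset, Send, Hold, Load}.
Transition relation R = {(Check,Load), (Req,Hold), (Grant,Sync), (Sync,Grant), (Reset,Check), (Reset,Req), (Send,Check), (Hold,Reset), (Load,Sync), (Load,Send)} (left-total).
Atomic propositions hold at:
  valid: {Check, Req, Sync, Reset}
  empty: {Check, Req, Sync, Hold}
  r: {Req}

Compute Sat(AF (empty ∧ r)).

Sat(empty ∧ r) = {Req}
AF (empty ∧ r): least fixpoint, start Z0 = {Req}, add states with every successor in Z. Already a fixed point.
Sat(AF (empty ∧ r)) = {Req}

{Req}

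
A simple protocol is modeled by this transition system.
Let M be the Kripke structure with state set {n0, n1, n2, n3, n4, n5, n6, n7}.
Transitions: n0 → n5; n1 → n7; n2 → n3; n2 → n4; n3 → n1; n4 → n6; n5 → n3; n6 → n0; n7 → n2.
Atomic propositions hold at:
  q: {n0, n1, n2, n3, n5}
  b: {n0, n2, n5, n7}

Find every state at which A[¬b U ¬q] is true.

{n1, n3, n4, n6, n7}

Sat(¬b) = {n1, n3, n4, n6}
Sat(¬q) = {n4, n6, n7}
A[¬b U ¬q]: least fixpoint, start Z0 = Sat(¬q) = {n4, n6, n7}, add states in Sat(¬b) with every successor in Z. Z1 = {n1, n4, n6, n7}; Z2 = {n1, n3, n4, n6, n7}; fixed.
Sat(A[¬b U ¬q]) = {n1, n3, n4, n6, n7}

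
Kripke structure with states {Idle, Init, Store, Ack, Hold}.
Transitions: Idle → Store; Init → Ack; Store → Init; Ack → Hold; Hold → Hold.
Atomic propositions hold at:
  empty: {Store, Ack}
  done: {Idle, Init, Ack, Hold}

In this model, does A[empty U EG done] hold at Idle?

No

EG done: greatest fixpoint, start Z0 = {Idle, Init, Ack, Hold}, keep only states in Sat with some successor in Z. Z1 = {Init, Ack, Hold}; fixed.
Sat(EG done) = {Init, Ack, Hold}
A[empty U EG done]: least fixpoint, start Z0 = Sat(EG done) = {Init, Ack, Hold}, add states in Sat(empty) with every successor in Z. Z1 = {Init, Store, Ack, Hold}; fixed.
Sat(A[empty U EG done]) = {Init, Store, Ack, Hold}
Idle ∉ Sat(A[empty U EG done]) = {Init, Store, Ack, Hold}, so the formula does not hold at Idle.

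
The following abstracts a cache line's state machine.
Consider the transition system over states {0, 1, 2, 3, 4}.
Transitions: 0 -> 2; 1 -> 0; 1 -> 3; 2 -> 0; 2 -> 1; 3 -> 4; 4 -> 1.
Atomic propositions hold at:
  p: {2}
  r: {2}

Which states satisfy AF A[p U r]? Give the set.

A[p U r]: least fixpoint, start Z0 = Sat(r) = {2}, add states in Sat(p) with every successor in Z. Already a fixed point.
Sat(A[p U r]) = {2}
AF A[p U r]: least fixpoint, start Z0 = {2}, add states with every successor in Z. Z1 = {0, 2}; fixed.
Sat(AF A[p U r]) = {0, 2}

{0, 2}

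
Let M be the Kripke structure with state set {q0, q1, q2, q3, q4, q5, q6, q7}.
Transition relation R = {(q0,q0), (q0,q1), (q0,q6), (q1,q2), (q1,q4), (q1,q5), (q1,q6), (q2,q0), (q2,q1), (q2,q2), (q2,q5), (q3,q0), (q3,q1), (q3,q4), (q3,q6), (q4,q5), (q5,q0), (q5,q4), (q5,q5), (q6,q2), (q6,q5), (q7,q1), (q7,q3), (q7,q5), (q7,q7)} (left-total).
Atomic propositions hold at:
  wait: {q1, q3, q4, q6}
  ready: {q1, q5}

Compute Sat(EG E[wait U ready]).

E[wait U ready]: least fixpoint, start Z0 = Sat(ready) = {q1, q5}, add states in Sat(wait) with some successor in Z. Z1 = {q1, q3, q4, q5, q6}; fixed.
Sat(E[wait U ready]) = {q1, q3, q4, q5, q6}
EG E[wait U ready]: greatest fixpoint, start Z0 = {q1, q3, q4, q5, q6}, keep only states in Sat with some successor in Z. Already a fixed point.
Sat(EG E[wait U ready]) = {q1, q3, q4, q5, q6}

{q1, q3, q4, q5, q6}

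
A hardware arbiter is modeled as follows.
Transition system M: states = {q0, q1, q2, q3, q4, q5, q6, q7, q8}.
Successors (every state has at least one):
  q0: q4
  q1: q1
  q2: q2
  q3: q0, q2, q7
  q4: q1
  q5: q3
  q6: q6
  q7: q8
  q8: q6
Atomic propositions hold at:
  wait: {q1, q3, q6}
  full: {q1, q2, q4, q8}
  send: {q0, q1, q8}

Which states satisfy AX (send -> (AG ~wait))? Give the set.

Sat(~wait) = {q0, q2, q4, q5, q7, q8}
AG ~wait: greatest fixpoint, start Z0 = {q0, q2, q4, q5, q7, q8}, keep only states in Sat with every successor in Z. Z1 = {q0, q2, q7}; Z2 = {q2}; fixed.
Sat(AG ~wait) = {q2}
Sat(send -> (AG ~wait)) = {q2, q3, q4, q5, q6, q7}
Sat(AX (send -> (AG ~wait))) = {s : every successor in {q2, q3, q4, q5, q6, q7}} = {q0, q2, q5, q6, q8}

{q0, q2, q5, q6, q8}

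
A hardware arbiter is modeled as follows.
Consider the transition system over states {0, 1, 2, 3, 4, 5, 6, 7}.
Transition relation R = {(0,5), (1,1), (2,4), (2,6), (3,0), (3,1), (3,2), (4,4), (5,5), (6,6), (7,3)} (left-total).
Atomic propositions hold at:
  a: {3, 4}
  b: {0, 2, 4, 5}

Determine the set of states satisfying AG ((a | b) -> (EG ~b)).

{1, 6}

Sat(a | b) = {0, 2, 3, 4, 5}
Sat(~b) = {1, 3, 6, 7}
EG ~b: greatest fixpoint, start Z0 = {1, 3, 6, 7}, keep only states in Sat with some successor in Z. Already a fixed point.
Sat(EG ~b) = {1, 3, 6, 7}
Sat((a | b) -> (EG ~b)) = {1, 3, 6, 7}
AG ((a | b) -> (EG ~b)): greatest fixpoint, start Z0 = {1, 3, 6, 7}, keep only states in Sat with every successor in Z. Z1 = {1, 6, 7}; Z2 = {1, 6}; fixed.
Sat(AG ((a | b) -> (EG ~b))) = {1, 6}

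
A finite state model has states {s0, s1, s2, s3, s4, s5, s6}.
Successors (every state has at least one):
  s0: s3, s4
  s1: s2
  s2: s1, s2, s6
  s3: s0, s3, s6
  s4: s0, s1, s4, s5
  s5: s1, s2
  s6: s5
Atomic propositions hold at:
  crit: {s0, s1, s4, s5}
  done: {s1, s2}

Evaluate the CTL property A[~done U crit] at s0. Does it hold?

Sat(~done) = {s0, s3, s4, s5, s6}
A[~done U crit]: least fixpoint, start Z0 = Sat(crit) = {s0, s1, s4, s5}, add states in Sat(~done) with every successor in Z. Z1 = {s0, s1, s4, s5, s6}; fixed.
Sat(A[~done U crit]) = {s0, s1, s4, s5, s6}
s0 ∈ Sat(A[~done U crit]) = {s0, s1, s4, s5, s6}, so the formula holds at s0.

Yes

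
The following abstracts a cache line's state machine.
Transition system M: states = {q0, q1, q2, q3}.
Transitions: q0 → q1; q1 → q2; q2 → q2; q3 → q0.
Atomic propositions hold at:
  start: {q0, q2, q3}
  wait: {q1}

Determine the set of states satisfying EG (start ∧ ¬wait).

Sat(¬wait) = {q0, q2, q3}
Sat(start ∧ ¬wait) = {q0, q2, q3}
EG (start ∧ ¬wait): greatest fixpoint, start Z0 = {q0, q2, q3}, keep only states in Sat with some successor in Z. Z1 = {q2, q3}; Z2 = {q2}; fixed.
Sat(EG (start ∧ ¬wait)) = {q2}

{q2}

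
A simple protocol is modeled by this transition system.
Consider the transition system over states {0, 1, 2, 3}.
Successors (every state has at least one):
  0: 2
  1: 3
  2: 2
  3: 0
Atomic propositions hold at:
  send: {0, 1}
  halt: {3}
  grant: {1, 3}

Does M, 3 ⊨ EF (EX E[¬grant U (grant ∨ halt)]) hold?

No

Sat(¬grant) = {0, 2}
Sat(grant ∨ halt) = {1, 3}
E[¬grant U (grant ∨ halt)]: least fixpoint, start Z0 = Sat((grant ∨ halt)) = {1, 3}, add states in Sat(¬grant) with some successor in Z. Already a fixed point.
Sat(E[¬grant U (grant ∨ halt)]) = {1, 3}
Sat(EX E[¬grant U (grant ∨ halt)]) = {s : some successor in {1, 3}} = {1}
EF (EX E[¬grant U (grant ∨ halt)]): least fixpoint, start Z0 = {1}, add states with some successor in Z. Already a fixed point.
Sat(EF (EX E[¬grant U (grant ∨ halt)])) = {1}
3 ∉ Sat(EF (EX E[¬grant U (grant ∨ halt)])) = {1}, so the formula does not hold at 3.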